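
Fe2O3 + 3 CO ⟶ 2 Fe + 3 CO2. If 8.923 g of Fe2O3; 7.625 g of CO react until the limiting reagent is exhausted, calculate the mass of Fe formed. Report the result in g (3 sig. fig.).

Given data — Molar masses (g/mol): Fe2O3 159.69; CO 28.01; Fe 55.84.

6.24 g

n(Fe2O3) = 8.923 / 159.69 = 0.05588 mol
n(CO) = 7.625 / 28.01 = 0.2722 mol
n/ν for Fe2O3 = 0.05588/1 = 0.05588
n/ν for CO = 0.2722/3 = 0.09073
Smallest n/ν is Fe2O3 → limiting reagent.
n(Fe) = (2/1) × 0.05588 = 0.1118 mol
mass = 0.1118 × 55.84 = 6.243 g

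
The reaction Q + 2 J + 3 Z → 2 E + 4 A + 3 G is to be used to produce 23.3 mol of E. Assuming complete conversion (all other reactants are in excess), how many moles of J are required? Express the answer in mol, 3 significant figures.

n(E) = 23.30 mol
n(J) = (2/2) × 23.30 = 23.30 mol

23.3 mol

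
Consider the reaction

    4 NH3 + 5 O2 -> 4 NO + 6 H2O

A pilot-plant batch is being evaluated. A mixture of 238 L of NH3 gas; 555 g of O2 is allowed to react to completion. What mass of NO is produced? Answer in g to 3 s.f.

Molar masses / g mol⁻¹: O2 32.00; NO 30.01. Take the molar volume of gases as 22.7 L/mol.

n(NH3) = 238.0 / 22.7 = 10.48 mol
n(O2) = 555.0 / 32.00 = 17.34 mol
n/ν for NH3 = 10.48/4 = 2.620
n/ν for O2 = 17.34/5 = 3.468
Smallest n/ν is NH3 → limiting reagent.
n(NO) = (4/4) × 10.48 = 10.48 mol
mass = 10.48 × 30.01 = 314.5 g

315 g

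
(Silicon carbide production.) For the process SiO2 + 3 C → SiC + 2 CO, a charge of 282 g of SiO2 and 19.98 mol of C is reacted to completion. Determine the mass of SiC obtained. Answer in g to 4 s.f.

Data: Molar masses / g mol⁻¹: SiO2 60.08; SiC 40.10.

n(SiO2) = 282.0 / 60.08 = 4.694 mol
n(C) = 19.98 mol
n/ν for SiO2 = 4.694/1 = 4.694
n/ν for C = 19.98/3 = 6.660
Smallest n/ν is SiO2 → limiting reagent.
n(SiC) = (1/1) × 4.694 = 4.694 mol
mass = 4.694 × 40.10 = 188.2 g

188.2 g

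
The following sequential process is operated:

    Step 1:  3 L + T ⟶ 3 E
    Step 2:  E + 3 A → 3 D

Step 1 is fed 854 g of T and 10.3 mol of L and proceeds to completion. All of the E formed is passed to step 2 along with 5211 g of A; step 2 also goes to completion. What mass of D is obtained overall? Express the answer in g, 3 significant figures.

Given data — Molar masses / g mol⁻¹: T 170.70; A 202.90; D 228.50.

Step 1:
n(T) = 854.0 / 170.70 = 5.003 mol
n(L) = 10.30 mol
n/ν for T = 5.003/1 = 5.003
n/ν for L = 10.30/3 = 3.433
Smallest n/ν is L → limiting reagent.
n(E) produced = (3/3) × 10.30 = 10.30 mol
Step 2:
n(E) available = 10.30 mol
n(A) = 5211 / 202.90 = 25.68 mol
n/ν for E = 10.30/1 = 10.30
n/ν for A = 25.68/3 = 8.560
Smallest n/ν is A → limiting reagent.
n(D) = (3/3) × 25.68 = 25.68 mol
mass = 25.68 × 228.50 = 5868 g

5870 g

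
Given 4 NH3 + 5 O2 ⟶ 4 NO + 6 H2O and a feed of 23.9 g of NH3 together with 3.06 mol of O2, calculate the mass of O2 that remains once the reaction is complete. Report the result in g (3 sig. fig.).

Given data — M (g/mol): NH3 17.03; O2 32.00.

41.8 g

n(NH3) = 23.90 / 17.03 = 1.403 mol
n(O2) = 3.060 mol
n/ν → NH3: 0.3508, O2: 0.6120; NH3 is limiting.
O2 consumed = (5/4) × 1.403 = 1.754 mol
O2 remaining = 3.060 − 1.754 = 1.306 mol
mass = 1.306 × 32.00 = 41.79 g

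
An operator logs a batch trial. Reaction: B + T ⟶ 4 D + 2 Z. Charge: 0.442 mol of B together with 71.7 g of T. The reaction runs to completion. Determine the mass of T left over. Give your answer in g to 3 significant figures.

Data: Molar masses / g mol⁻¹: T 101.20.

27.0 g

n(B) = 0.4420 mol
n(T) = 71.70 / 101.20 = 0.7085 mol
n/ν for B = 0.4420/1 = 0.4420
n/ν for T = 0.7085/1 = 0.7085
Smallest n/ν is B → limiting reagent.
T consumed = (1/1) × 0.4420 = 0.4420 mol
T remaining = 0.7085 − 0.4420 = 0.2665 mol
mass = 0.2665 × 101.20 = 26.97 g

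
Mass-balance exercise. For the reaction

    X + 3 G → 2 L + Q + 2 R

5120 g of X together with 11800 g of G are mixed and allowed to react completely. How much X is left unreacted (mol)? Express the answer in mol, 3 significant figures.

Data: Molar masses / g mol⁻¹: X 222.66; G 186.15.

n(X) = 5120 / 222.66 = 22.99 mol
n(G) = 11800 / 186.15 = 63.39 mol
n/ν for X = 22.99/1 = 22.99
n/ν for G = 63.39/3 = 21.13
Smallest n/ν is G → limiting reagent.
X consumed = (1/3) × 63.39 = 21.13 mol
X remaining = 22.99 − 21.13 = 1.860 mol

1.86 mol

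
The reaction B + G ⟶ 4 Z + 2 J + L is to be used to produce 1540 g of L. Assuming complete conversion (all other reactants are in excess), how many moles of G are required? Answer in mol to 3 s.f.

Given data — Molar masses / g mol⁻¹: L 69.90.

22.0 mol

n(L) = 1540 / 69.90 = 22.03 mol
n(G) = (1/1) × 22.03 = 22.03 mol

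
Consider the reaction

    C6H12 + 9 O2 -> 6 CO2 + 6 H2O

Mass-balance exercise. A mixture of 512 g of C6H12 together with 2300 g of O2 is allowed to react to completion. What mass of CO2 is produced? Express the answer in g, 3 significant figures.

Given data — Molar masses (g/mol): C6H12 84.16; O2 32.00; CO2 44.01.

n(C6H12) = 512.0 / 84.16 = 6.084 mol
n(O2) = 2300 / 32.00 = 71.88 mol
n/ν → C6H12: 6.084, O2: 7.987; C6H12 is limiting.
n(CO2) = (6/1) × 6.084 = 36.50 mol
mass = 36.50 × 44.01 = 1606 g

1610 g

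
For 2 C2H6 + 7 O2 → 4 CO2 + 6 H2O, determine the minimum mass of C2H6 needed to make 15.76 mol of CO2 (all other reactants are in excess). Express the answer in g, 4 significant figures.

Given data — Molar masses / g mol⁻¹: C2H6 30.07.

237.0 g

n(CO2) = 15.76 mol
n(C2H6) = (2/4) × 15.76 = 7.880 mol
mass = 7.880 × 30.07 = 237.0 g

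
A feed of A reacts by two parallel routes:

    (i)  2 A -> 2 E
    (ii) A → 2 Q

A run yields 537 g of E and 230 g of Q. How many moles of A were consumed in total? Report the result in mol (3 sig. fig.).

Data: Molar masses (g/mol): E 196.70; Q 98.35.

3.90 mol

n(E) = 537 / 196.70 = 2.730 mol
n(Q) = 230 / 98.35 = 2.339 mol
n(A) via (i) = (2/2)×2.730 = 2.730 mol
n(A) via (ii) = (1/2)×2.339 = 1.170 mol
total n(A) = 2.730 + 1.170 = 3.900 mol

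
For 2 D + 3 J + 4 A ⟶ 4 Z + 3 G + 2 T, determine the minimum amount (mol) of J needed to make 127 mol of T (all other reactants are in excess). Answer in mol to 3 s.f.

191 mol

n(T) = 127.0 mol
n(J) = (3/2) × 127.0 = 190.5 mol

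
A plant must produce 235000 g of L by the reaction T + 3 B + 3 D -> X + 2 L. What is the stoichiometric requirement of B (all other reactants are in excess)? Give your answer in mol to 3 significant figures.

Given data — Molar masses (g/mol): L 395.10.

n(L) = 235000 / 395.10 = 594.8 mol
n(B) = (3/2) × 594.8 = 892.2 mol

892 mol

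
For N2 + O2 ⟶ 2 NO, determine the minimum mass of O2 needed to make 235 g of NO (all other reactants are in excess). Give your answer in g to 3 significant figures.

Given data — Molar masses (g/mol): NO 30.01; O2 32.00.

125 g

n(NO) = 235 / 30.01 = 7.831 mol
n(O2) = (1/2) × 7.831 = 3.916 mol
mass = 3.916 × 32.00 = 125.3 g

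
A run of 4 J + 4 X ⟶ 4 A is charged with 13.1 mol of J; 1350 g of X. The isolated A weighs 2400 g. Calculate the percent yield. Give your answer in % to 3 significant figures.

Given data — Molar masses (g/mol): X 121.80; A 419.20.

51.7 %

n(J) = 13.10 mol
n(X) = 1350 / 121.80 = 11.08 mol
n/ν → J: 3.275, X: 2.770; X is limiting.
theoretical n(A) = (4/4) × 11.08 = 11.08 mol → 4645 g
% yield = 2400 / 4645 × 100 = 51.67 %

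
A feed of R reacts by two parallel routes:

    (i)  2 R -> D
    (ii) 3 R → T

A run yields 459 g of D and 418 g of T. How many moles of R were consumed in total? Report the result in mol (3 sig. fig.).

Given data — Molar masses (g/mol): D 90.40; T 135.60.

19.4 mol

n(D) = 459 / 90.40 = 5.077 mol
n(T) = 418 / 135.60 = 3.083 mol
n(R) via (i) = (2/1)×5.077 = 10.15 mol
n(R) via (ii) = (3/1)×3.083 = 9.249 mol
total n(R) = 10.15 + 9.249 = 19.40 mol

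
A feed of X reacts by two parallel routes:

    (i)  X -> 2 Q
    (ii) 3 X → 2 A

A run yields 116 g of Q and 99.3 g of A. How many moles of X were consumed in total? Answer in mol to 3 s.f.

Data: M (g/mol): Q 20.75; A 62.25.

n(Q) = 116 / 20.75 = 5.590 mol
n(A) = 99.3 / 62.25 = 1.595 mol
n(X) via (i) = (1/2)×5.590 = 2.795 mol
n(X) via (ii) = (3/2)×1.595 = 2.393 mol
total n(X) = 2.795 + 2.393 = 5.188 mol

5.19 mol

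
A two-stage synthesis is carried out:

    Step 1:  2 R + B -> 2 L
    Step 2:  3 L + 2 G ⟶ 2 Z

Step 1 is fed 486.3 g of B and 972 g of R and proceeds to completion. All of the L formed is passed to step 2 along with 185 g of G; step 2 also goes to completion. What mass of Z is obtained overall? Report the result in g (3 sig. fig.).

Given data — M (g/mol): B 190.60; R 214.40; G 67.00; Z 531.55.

1470 g

Step 1:
n(B) = 486.3 / 190.60 = 2.551 mol
n(R) = 972.0 / 214.40 = 4.534 mol
n/ν for B = 2.551/1 = 2.551
n/ν for R = 4.534/2 = 2.267
Smallest n/ν is R → limiting reagent.
n(L) produced = (2/2) × 4.534 = 4.534 mol
Step 2:
n(L) available = 4.534 mol
n(G) = 185.0 / 67.00 = 2.761 mol
n/ν for L = 4.534/3 = 1.511
n/ν for G = 2.761/2 = 1.381
Smallest n/ν is G → limiting reagent.
n(Z) = (2/2) × 2.761 = 2.761 mol
mass = 2.761 × 531.55 = 1468 g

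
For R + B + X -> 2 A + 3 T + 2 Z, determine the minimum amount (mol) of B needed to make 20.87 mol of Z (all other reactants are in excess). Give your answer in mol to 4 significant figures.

10.44 mol

n(Z) = 20.87 mol
n(B) = (1/2) × 20.87 = 10.44 mol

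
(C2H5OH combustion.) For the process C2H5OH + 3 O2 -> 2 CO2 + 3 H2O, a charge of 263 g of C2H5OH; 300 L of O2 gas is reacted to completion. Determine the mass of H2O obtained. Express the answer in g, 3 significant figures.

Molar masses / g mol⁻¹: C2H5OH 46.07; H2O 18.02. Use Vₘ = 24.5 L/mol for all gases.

n(C2H5OH) = 263.0 / 46.07 = 5.709 mol
n(O2) = 300.0 / 24.5 = 12.24 mol
n/ν → C2H5OH: 5.709, O2: 4.080; O2 is limiting.
n(H2O) = (3/3) × 12.24 = 12.24 mol
mass = 12.24 × 18.02 = 220.6 g

221 g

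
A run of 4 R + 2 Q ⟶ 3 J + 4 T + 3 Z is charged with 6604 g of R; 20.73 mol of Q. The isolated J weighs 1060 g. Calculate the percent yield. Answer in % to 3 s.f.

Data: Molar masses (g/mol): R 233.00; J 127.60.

39.1 %

n(R) = 6604 / 233.00 = 28.34 mol
n(Q) = 20.73 mol
n/ν for R = 28.34/4 = 7.085
n/ν for Q = 20.73/2 = 10.37
Smallest n/ν is R → limiting reagent.
theoretical n(J) = (3/4) × 28.34 = 21.26 mol → 2713 g
% yield = 1060 / 2713 × 100 = 39.07 %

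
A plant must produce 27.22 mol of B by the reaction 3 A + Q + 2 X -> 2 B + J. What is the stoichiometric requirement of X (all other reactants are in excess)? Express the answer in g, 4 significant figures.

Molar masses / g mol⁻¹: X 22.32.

n(B) = 27.22 mol
n(X) = (2/2) × 27.22 = 27.22 mol
mass = 27.22 × 22.32 = 607.6 g

607.6 g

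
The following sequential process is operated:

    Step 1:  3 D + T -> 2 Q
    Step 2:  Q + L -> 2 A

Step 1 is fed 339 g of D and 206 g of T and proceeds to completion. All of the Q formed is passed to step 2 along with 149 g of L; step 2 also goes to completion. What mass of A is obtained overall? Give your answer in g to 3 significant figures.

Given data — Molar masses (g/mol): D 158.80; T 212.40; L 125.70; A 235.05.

Step 1:
n(D) = 339.0 / 158.80 = 2.135 mol
n(T) = 206.0 / 212.40 = 0.9699 mol
n/ν for D = 2.135/3 = 0.7117
n/ν for T = 0.9699/1 = 0.9699
Smallest n/ν is D → limiting reagent.
n(Q) produced = (2/3) × 2.135 = 1.423 mol
Step 2:
n(Q) available = 1.423 mol
n(L) = 149.0 / 125.70 = 1.185 mol
n/ν for Q = 1.423/1 = 1.423
n/ν for L = 1.185/1 = 1.185
Smallest n/ν is L → limiting reagent.
n(A) = (2/1) × 1.185 = 2.370 mol
mass = 2.370 × 235.05 = 557.1 g

557 g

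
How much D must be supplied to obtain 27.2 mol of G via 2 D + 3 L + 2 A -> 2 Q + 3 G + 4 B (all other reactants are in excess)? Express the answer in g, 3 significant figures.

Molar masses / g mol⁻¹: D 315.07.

5710 g

n(G) = 27.20 mol
n(D) = (2/3) × 27.20 = 18.13 mol
mass = 18.13 × 315.07 = 5712 g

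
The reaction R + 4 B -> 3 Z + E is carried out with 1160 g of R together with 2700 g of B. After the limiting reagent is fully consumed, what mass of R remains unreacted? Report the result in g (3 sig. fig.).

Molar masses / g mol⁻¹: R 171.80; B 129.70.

n(R) = 1160 / 171.80 = 6.752 mol
n(B) = 2700 / 129.70 = 20.82 mol
n/ν → R: 6.752, B: 5.205; B is limiting.
R consumed = (1/4) × 20.82 = 5.205 mol
R remaining = 6.752 − 5.205 = 1.547 mol
mass = 1.547 × 171.80 = 265.8 g

266 g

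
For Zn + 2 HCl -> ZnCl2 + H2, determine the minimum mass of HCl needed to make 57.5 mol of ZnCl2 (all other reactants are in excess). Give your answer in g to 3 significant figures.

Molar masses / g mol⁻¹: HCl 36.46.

n(ZnCl2) = 57.50 mol
n(HCl) = (2/1) × 57.50 = 115.0 mol
mass = 115.0 × 36.46 = 4193 g

4190 g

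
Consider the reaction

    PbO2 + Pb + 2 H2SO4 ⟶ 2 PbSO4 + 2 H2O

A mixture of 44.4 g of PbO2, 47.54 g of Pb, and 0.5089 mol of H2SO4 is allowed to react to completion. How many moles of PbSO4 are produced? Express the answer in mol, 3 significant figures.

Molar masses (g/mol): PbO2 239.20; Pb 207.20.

0.371 mol

n(PbO2) = 44.40 / 239.20 = 0.1856 mol
n(Pb) = 47.54 / 207.20 = 0.2294 mol
n(H2SO4) = 0.5089 mol
n/ν for PbO2 = 0.1856/1 = 0.1856
n/ν for Pb = 0.2294/1 = 0.2294
n/ν for H2SO4 = 0.5089/2 = 0.2545
Smallest n/ν is PbO2 → limiting reagent.
n(PbSO4) = (2/1) × 0.1856 = 0.3712 mol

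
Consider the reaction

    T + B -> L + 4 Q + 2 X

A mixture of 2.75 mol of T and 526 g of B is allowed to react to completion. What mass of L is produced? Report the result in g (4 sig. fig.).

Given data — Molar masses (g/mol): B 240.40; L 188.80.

n(T) = 2.750 mol
n(B) = 526.0 / 240.40 = 2.188 mol
n/ν for T = 2.750/1 = 2.750
n/ν for B = 2.188/1 = 2.188
Smallest n/ν is B → limiting reagent.
n(L) = (1/1) × 2.188 = 2.188 mol
mass = 2.188 × 188.80 = 413.1 g

413.1 g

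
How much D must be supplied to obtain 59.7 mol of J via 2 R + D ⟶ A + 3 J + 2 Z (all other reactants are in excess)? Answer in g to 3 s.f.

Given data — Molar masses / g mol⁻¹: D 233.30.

n(J) = 59.70 mol
n(D) = (1/3) × 59.70 = 19.90 mol
mass = 19.90 × 233.30 = 4643 g

4640 g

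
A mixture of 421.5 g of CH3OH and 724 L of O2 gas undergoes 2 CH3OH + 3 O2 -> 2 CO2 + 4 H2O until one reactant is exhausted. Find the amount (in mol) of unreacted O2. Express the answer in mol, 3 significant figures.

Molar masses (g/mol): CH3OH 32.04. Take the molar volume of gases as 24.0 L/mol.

n(CH3OH) = 421.5 / 32.04 = 13.16 mol
n(O2) = 724.0 / 24.0 = 30.17 mol
n/ν for CH3OH = 13.16/2 = 6.580
n/ν for O2 = 30.17/3 = 10.06
Smallest n/ν is CH3OH → limiting reagent.
O2 consumed = (3/2) × 13.16 = 19.74 mol
O2 remaining = 30.17 − 19.74 = 10.43 mol

10.4 mol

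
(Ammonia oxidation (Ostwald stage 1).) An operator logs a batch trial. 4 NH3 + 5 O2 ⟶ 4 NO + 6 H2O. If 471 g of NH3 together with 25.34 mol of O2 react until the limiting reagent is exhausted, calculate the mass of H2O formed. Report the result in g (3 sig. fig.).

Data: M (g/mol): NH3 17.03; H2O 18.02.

n(NH3) = 471.0 / 17.03 = 27.66 mol
n(O2) = 25.34 mol
n/ν for NH3 = 27.66/4 = 6.915
n/ν for O2 = 25.34/5 = 5.068
Smallest n/ν is O2 → limiting reagent.
n(H2O) = (6/5) × 25.34 = 30.41 mol
mass = 30.41 × 18.02 = 548.0 g

548 g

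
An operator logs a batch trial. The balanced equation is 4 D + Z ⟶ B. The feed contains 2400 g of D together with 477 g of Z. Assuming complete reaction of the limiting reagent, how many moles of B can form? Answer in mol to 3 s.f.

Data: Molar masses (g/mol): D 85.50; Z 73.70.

n(D) = 2400 / 85.50 = 28.07 mol
n(Z) = 477.0 / 73.70 = 6.472 mol
n/ν for D = 28.07/4 = 7.018
n/ν for Z = 6.472/1 = 6.472
Smallest n/ν is Z → limiting reagent.
n(B) = (1/1) × 6.472 = 6.472 mol

6.47 mol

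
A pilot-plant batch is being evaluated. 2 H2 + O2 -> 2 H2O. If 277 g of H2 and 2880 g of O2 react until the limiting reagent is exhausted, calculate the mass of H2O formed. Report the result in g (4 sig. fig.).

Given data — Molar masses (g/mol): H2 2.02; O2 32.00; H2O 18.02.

2471 g

n(H2) = 277.0 / 2.02 = 137.1 mol
n(O2) = 2880 / 32.00 = 90.00 mol
n/ν for H2 = 137.1/2 = 68.55
n/ν for O2 = 90.00/1 = 90.00
Smallest n/ν is H2 → limiting reagent.
n(H2O) = (2/2) × 137.1 = 137.1 mol
mass = 137.1 × 18.02 = 2471 g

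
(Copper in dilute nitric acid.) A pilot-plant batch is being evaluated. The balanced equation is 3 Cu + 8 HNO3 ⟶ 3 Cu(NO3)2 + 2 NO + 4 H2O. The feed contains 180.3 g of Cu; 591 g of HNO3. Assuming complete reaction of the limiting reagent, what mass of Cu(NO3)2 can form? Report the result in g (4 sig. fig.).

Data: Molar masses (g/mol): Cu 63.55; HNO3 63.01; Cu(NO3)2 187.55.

532.1 g

n(Cu) = 180.3 / 63.55 = 2.837 mol
n(HNO3) = 591.0 / 63.01 = 9.379 mol
n/ν for Cu = 2.837/3 = 0.9457
n/ν for HNO3 = 9.379/8 = 1.172
Smallest n/ν is Cu → limiting reagent.
n(Cu(NO3)2) = (3/3) × 2.837 = 2.837 mol
mass = 2.837 × 187.55 = 532.1 g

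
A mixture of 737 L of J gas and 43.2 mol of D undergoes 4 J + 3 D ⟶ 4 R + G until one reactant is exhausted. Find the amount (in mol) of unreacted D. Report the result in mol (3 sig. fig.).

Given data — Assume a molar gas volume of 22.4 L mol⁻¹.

18.5 mol

n(J) = 737.0 / 22.4 = 32.90 mol
n(D) = 43.20 mol
n/ν for J = 32.90/4 = 8.225
n/ν for D = 43.20/3 = 14.40
Smallest n/ν is J → limiting reagent.
D consumed = (3/4) × 32.90 = 24.68 mol
D remaining = 43.20 − 24.68 = 18.52 mol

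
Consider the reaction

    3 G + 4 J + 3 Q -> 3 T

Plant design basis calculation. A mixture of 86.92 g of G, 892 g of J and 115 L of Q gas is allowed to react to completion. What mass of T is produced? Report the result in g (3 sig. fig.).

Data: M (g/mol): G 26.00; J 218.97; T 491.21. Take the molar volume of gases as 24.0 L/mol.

1500 g

n(G) = 86.92 / 26.00 = 3.343 mol
n(J) = 892.0 / 218.97 = 4.074 mol
n(Q) = 115.0 / 24.0 = 4.792 mol
n/ν for G = 3.343/3 = 1.114
n/ν for J = 4.074/4 = 1.019
n/ν for Q = 4.792/3 = 1.597
Smallest n/ν is J → limiting reagent.
n(T) = (3/4) × 4.074 = 3.056 mol
mass = 3.056 × 491.21 = 1501 g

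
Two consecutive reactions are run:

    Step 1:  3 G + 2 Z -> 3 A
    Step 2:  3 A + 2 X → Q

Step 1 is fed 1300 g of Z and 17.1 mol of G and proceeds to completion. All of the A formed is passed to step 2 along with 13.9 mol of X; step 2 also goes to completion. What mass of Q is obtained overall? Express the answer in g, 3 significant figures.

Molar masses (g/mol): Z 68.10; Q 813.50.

4640 g

Step 1:
n(Z) = 1300 / 68.10 = 19.09 mol
n(G) = 17.10 mol
n/ν for Z = 19.09/2 = 9.545
n/ν for G = 17.10/3 = 5.700
Smallest n/ν is G → limiting reagent.
n(A) produced = (3/3) × 17.10 = 17.10 mol
Step 2:
n(A) available = 17.10 mol
n(X) = 13.90 mol
n/ν for A = 17.10/3 = 5.700
n/ν for X = 13.90/2 = 6.950
Smallest n/ν is A → limiting reagent.
n(Q) = (1/3) × 17.10 = 5.700 mol
mass = 5.700 × 813.50 = 4637 g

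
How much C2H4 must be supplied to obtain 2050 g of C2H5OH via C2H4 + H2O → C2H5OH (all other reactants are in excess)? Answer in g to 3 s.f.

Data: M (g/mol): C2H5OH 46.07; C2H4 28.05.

n(C2H5OH) = 2050 / 46.07 = 44.50 mol
n(C2H4) = (1/1) × 44.50 = 44.50 mol
mass = 44.50 × 28.05 = 1248 g

1250 g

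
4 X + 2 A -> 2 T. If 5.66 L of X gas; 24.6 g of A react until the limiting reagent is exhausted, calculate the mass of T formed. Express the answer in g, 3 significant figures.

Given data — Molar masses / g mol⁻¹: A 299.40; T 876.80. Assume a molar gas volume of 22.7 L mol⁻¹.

n(X) = 5.660 / 22.7 = 0.2493 mol
n(A) = 24.60 / 299.40 = 0.08216 mol
n/ν → X: 0.06233, A: 0.04108; A is limiting.
n(T) = (2/2) × 0.08216 = 0.08216 mol
mass = 0.08216 × 876.80 = 72.04 g

72.0 g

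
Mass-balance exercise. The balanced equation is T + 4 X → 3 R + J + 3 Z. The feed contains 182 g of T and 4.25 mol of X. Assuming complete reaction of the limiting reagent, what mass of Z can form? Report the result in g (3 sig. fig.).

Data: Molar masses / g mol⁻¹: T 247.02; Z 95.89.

212 g

n(T) = 182.0 / 247.02 = 0.7368 mol
n(X) = 4.250 mol
n/ν → T: 0.7368, X: 1.063; T is limiting.
n(Z) = (3/1) × 0.7368 = 2.210 mol
mass = 2.210 × 95.89 = 211.9 g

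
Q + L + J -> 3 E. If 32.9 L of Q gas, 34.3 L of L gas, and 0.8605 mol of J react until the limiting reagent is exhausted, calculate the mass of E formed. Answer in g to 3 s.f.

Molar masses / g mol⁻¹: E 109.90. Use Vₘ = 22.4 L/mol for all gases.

284 g

n(Q) = 32.90 / 22.4 = 1.469 mol
n(L) = 34.30 / 22.4 = 1.531 mol
n(J) = 0.8605 mol
n/ν for Q = 1.469/1 = 1.469
n/ν for L = 1.531/1 = 1.531
n/ν for J = 0.8605/1 = 0.8605
Smallest n/ν is J → limiting reagent.
n(E) = (3/1) × 0.8605 = 2.582 mol
mass = 2.582 × 109.90 = 283.8 g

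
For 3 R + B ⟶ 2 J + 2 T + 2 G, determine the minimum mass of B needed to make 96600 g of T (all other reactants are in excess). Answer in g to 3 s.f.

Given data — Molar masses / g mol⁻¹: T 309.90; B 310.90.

n(T) = 96600 / 309.90 = 311.7 mol
n(B) = (1/2) × 311.7 = 155.9 mol
mass = 155.9 × 310.90 = 48470 g

48500 g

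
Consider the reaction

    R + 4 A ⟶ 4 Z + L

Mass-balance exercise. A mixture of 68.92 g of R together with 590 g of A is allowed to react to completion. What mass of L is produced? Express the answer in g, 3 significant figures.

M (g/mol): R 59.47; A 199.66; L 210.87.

156 g

n(R) = 68.92 / 59.47 = 1.159 mol
n(A) = 590.0 / 199.66 = 2.955 mol
n/ν for R = 1.159/1 = 1.159
n/ν for A = 2.955/4 = 0.7388
Smallest n/ν is A → limiting reagent.
n(L) = (1/4) × 2.955 = 0.7388 mol
mass = 0.7388 × 210.87 = 155.8 g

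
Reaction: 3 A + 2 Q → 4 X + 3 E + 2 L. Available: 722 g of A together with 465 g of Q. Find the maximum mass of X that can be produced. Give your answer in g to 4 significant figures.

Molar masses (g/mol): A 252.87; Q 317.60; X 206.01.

603.2 g

n(A) = 722.0 / 252.87 = 2.855 mol
n(Q) = 465.0 / 317.60 = 1.464 mol
n/ν for A = 2.855/3 = 0.9517
n/ν for Q = 1.464/2 = 0.7320
Smallest n/ν is Q → limiting reagent.
n(X) = (4/2) × 1.464 = 2.928 mol
mass = 2.928 × 206.01 = 603.2 g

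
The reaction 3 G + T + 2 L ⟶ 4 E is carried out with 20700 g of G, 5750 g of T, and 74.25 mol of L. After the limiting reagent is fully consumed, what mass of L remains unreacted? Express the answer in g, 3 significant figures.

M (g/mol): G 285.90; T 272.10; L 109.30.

3500 g

n(G) = 20700 / 285.90 = 72.40 mol
n(T) = 5750 / 272.10 = 21.13 mol
n(L) = 74.25 mol
n/ν for G = 72.40/3 = 24.13
n/ν for T = 21.13/1 = 21.13
n/ν for L = 74.25/2 = 37.13
Smallest n/ν is T → limiting reagent.
L consumed = (2/1) × 21.13 = 42.26 mol
L remaining = 74.25 − 42.26 = 31.99 mol
mass = 31.99 × 109.30 = 3497 g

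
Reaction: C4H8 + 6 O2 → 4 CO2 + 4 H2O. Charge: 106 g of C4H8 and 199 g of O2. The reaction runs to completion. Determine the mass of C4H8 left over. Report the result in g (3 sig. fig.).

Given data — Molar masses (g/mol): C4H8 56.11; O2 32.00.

n(C4H8) = 106.0 / 56.11 = 1.889 mol
n(O2) = 199.0 / 32.00 = 6.219 mol
n/ν → C4H8: 1.889, O2: 1.037; O2 is limiting.
C4H8 consumed = (1/6) × 6.219 = 1.037 mol
C4H8 remaining = 1.889 − 1.037 = 0.8520 mol
mass = 0.8520 × 56.11 = 47.81 g

47.8 g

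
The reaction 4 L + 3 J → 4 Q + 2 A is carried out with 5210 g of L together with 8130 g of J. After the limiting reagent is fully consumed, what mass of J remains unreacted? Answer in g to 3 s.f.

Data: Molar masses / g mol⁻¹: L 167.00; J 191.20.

3660 g

n(L) = 5210 / 167.00 = 31.20 mol
n(J) = 8130 / 191.20 = 42.52 mol
n/ν for L = 31.20/4 = 7.800
n/ν for J = 42.52/3 = 14.17
Smallest n/ν is L → limiting reagent.
J consumed = (3/4) × 31.20 = 23.40 mol
J remaining = 42.52 − 23.40 = 19.12 mol
mass = 19.12 × 191.20 = 3656 g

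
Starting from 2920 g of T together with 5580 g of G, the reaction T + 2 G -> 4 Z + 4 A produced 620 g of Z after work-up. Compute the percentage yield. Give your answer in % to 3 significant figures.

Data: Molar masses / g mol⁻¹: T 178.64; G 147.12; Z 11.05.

85.8 %

n(T) = 2920 / 178.64 = 16.35 mol
n(G) = 5580 / 147.12 = 37.93 mol
n/ν for T = 16.35/1 = 16.35
n/ν for G = 37.93/2 = 18.97
Smallest n/ν is T → limiting reagent.
theoretical n(Z) = (4/1) × 16.35 = 65.40 mol → 722.7 g
% yield = 620 / 722.7 × 100 = 85.79 %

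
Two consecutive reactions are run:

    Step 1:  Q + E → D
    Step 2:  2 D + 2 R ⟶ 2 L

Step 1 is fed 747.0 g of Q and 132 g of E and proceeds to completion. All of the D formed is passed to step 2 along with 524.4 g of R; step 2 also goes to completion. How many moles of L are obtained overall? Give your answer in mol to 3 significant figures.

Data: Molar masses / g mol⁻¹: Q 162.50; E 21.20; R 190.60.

Step 1:
n(Q) = 747.0 / 162.50 = 4.597 mol
n(E) = 132.0 / 21.20 = 6.226 mol
n/ν for Q = 4.597/1 = 4.597
n/ν for E = 6.226/1 = 6.226
Smallest n/ν is Q → limiting reagent.
n(D) produced = (1/1) × 4.597 = 4.597 mol
Step 2:
n(D) available = 4.597 mol
n(R) = 524.4 / 190.60 = 2.751 mol
n/ν for D = 4.597/2 = 2.299
n/ν for R = 2.751/2 = 1.376
Smallest n/ν is R → limiting reagent.
n(L) = (2/2) × 2.751 = 2.751 mol

2.75 mol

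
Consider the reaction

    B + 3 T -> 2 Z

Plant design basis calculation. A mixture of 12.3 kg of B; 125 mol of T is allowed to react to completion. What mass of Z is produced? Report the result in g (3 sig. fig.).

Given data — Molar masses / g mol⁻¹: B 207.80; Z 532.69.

n(B) = 12.30×1000 / 207.80 = 59.19 mol
n(T) = 125.0 mol
n/ν for B = 59.19/1 = 59.19
n/ν for T = 125.0/3 = 41.67
Smallest n/ν is T → limiting reagent.
n(Z) = (2/3) × 125.0 = 83.33 mol
mass = 83.33 × 532.69 = 44390 g

44400 g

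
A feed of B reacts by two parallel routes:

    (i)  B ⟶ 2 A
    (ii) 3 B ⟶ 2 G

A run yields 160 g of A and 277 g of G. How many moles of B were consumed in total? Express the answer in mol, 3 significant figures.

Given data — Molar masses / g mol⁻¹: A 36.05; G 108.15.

n(A) = 160 / 36.05 = 4.438 mol
n(G) = 277 / 108.15 = 2.561 mol
n(B) via (i) = (1/2)×4.438 = 2.219 mol
n(B) via (ii) = (3/2)×2.561 = 3.842 mol
total n(B) = 2.219 + 3.842 = 6.061 mol

6.06 mol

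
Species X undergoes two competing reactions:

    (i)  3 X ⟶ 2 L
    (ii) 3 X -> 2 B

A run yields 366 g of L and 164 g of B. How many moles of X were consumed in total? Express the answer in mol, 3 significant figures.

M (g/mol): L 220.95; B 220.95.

3.60 mol

n(L) = 366 / 220.95 = 1.656 mol
n(B) = 164 / 220.95 = 0.7422 mol
n(X) via (i) = (3/2)×1.656 = 2.484 mol
n(X) via (ii) = (3/2)×0.7422 = 1.113 mol
total n(X) = 2.484 + 1.113 = 3.597 mol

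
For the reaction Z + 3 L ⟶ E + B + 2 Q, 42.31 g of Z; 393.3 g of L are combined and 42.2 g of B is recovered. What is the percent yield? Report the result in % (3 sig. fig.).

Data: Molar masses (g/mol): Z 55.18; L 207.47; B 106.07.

n(Z) = 42.31 / 55.18 = 0.7668 mol
n(L) = 393.3 / 207.47 = 1.896 mol
n/ν → Z: 0.7668, L: 0.6320; L is limiting.
theoretical n(B) = (1/3) × 1.896 = 0.6320 mol → 67.04 g
% yield = 42.2 / 67.04 × 100 = 62.95 %

63.0 %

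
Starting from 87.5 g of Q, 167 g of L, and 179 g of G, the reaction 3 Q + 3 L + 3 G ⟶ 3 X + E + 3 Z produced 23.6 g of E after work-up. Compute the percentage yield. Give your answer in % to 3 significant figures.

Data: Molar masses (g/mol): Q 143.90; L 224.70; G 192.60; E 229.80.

50.7 %

n(Q) = 87.50 / 143.90 = 0.6081 mol
n(L) = 167.0 / 224.70 = 0.7432 mol
n(G) = 179.0 / 192.60 = 0.9294 mol
n/ν for Q = 0.6081/3 = 0.2027
n/ν for L = 0.7432/3 = 0.2477
n/ν for G = 0.9294/3 = 0.3098
Smallest n/ν is Q → limiting reagent.
theoretical n(E) = (1/3) × 0.6081 = 0.2027 mol → 46.58 g
% yield = 23.6 / 46.58 × 100 = 50.67 %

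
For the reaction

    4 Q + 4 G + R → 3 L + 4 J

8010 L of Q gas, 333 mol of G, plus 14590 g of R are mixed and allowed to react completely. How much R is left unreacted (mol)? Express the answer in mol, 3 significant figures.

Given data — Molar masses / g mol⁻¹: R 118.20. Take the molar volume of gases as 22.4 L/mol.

40.2 mol

n(Q) = 8010 / 22.4 = 357.6 mol
n(G) = 333.0 mol
n(R) = 14590 / 118.20 = 123.4 mol
n/ν for Q = 357.6/4 = 89.40
n/ν for G = 333.0/4 = 83.25
n/ν for R = 123.4/1 = 123.4
Smallest n/ν is G → limiting reagent.
R consumed = (1/4) × 333.0 = 83.25 mol
R remaining = 123.4 − 83.25 = 40.15 mol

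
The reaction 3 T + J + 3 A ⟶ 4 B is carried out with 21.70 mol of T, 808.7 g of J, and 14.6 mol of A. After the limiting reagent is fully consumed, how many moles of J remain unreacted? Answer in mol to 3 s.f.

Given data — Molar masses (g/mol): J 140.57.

0.886 mol

n(T) = 21.70 mol
n(J) = 808.7 / 140.57 = 5.753 mol
n(A) = 14.60 mol
n/ν → T: 7.233, J: 5.753, A: 4.867; A is limiting.
J consumed = (1/3) × 14.60 = 4.867 mol
J remaining = 5.753 − 4.867 = 0.8860 mol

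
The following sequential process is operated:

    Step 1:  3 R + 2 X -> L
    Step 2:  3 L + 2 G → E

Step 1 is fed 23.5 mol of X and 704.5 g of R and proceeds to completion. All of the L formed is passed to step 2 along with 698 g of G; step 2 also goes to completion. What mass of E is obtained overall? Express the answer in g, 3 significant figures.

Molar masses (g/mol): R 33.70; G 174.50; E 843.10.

1690 g

Step 1:
n(X) = 23.50 mol
n(R) = 704.5 / 33.70 = 20.91 mol
n/ν for X = 23.50/2 = 11.75
n/ν for R = 20.91/3 = 6.970
Smallest n/ν is R → limiting reagent.
n(L) produced = (1/3) × 20.91 = 6.970 mol
Step 2:
n(L) available = 6.970 mol
n(G) = 698.0 / 174.50 = 4.000 mol
n/ν for L = 6.970/3 = 2.323
n/ν for G = 4.000/2 = 2.000
Smallest n/ν is G → limiting reagent.
n(E) = (1/2) × 4.000 = 2.000 mol
mass = 2.000 × 843.10 = 1686 g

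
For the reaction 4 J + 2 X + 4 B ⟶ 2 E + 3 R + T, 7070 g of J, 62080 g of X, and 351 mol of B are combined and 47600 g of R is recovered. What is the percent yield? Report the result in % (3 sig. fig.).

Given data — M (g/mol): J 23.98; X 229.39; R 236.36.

n(J) = 7070 / 23.98 = 294.8 mol
n(X) = 62080 / 229.39 = 270.6 mol
n(B) = 351.0 mol
n/ν for J = 294.8/4 = 73.70
n/ν for X = 270.6/2 = 135.3
n/ν for B = 351.0/4 = 87.75
Smallest n/ν is J → limiting reagent.
theoretical n(R) = (3/4) × 294.8 = 221.1 mol → 52260 g
% yield = 47600 / 52260 × 100 = 91.08 %

91.1 %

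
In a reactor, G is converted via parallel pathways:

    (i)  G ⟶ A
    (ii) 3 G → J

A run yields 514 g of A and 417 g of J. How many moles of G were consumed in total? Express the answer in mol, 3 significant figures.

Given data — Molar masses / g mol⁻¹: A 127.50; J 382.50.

n(A) = 514 / 127.50 = 4.031 mol
n(J) = 417 / 382.50 = 1.090 mol
n(G) via (i) = (1/1)×4.031 = 4.031 mol
n(G) via (ii) = (3/1)×1.090 = 3.270 mol
total n(G) = 4.031 + 3.270 = 7.301 mol

7.30 mol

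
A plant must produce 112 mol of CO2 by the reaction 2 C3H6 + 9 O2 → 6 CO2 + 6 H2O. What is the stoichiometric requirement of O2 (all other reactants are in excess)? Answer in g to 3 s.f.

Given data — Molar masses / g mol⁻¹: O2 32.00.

n(CO2) = 112.0 mol
n(O2) = (9/6) × 112.0 = 168.0 mol
mass = 168.0 × 32.00 = 5376 g

5380 g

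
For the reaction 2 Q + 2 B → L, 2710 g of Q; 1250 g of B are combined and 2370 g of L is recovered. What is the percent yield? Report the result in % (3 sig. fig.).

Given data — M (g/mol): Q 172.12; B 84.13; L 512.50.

n(Q) = 2710 / 172.12 = 15.74 mol
n(B) = 1250 / 84.13 = 14.86 mol
n/ν → Q: 7.870, B: 7.430; B is limiting.
theoretical n(L) = (1/2) × 14.86 = 7.430 mol → 3808 g
% yield = 2370 / 3808 × 100 = 62.24 %

62.2 %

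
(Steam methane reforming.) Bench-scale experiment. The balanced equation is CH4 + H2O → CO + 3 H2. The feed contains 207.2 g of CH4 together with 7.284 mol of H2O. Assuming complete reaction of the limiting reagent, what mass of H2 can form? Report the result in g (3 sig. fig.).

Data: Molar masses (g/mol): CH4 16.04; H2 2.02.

44.1 g

n(CH4) = 207.2 / 16.04 = 12.92 mol
n(H2O) = 7.284 mol
n/ν → CH4: 12.92, H2O: 7.284; H2O is limiting.
n(H2) = (3/1) × 7.284 = 21.85 mol
mass = 21.85 × 2.02 = 44.14 g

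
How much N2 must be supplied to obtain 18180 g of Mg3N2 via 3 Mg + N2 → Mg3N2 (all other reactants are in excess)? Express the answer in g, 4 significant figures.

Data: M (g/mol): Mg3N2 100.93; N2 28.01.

5045 g

n(Mg3N2) = 18180 / 100.93 = 180.1 mol
n(N2) = (1/1) × 180.1 = 180.1 mol
mass = 180.1 × 28.01 = 5045 g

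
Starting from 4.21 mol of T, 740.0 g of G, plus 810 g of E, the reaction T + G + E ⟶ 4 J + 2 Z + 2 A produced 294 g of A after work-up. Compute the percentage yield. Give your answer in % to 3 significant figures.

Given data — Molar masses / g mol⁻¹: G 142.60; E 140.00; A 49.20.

n(T) = 4.210 mol
n(G) = 740.0 / 142.60 = 5.189 mol
n(E) = 810.0 / 140.00 = 5.786 mol
n/ν → T: 4.210, G: 5.189, E: 5.786; T is limiting.
theoretical n(A) = (2/1) × 4.210 = 8.420 mol → 414.3 g
% yield = 294 / 414.3 × 100 = 70.96 %

71.0 %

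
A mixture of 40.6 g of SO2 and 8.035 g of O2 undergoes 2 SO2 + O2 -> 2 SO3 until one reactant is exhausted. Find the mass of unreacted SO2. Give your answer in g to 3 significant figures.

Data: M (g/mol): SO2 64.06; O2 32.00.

8.43 g

n(SO2) = 40.60 / 64.06 = 0.6338 mol
n(O2) = 8.035 / 32.00 = 0.2511 mol
n/ν for SO2 = 0.6338/2 = 0.3169
n/ν for O2 = 0.2511/1 = 0.2511
Smallest n/ν is O2 → limiting reagent.
SO2 consumed = (2/1) × 0.2511 = 0.5022 mol
SO2 remaining = 0.6338 − 0.5022 = 0.1316 mol
mass = 0.1316 × 64.06 = 8.430 g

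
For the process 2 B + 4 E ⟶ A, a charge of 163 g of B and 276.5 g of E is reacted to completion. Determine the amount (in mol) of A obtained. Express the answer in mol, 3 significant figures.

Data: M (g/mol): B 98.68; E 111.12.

0.622 mol

n(B) = 163.0 / 98.68 = 1.652 mol
n(E) = 276.5 / 111.12 = 2.488 mol
n/ν → B: 0.8260, E: 0.6220; E is limiting.
n(A) = (1/4) × 2.488 = 0.6220 mol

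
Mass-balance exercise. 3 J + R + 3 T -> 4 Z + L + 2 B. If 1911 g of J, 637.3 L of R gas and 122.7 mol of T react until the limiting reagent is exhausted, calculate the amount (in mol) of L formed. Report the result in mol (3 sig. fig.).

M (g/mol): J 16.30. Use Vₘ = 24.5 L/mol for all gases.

n(J) = 1911 / 16.30 = 117.2 mol
n(R) = 637.3 / 24.5 = 26.01 mol
n(T) = 122.7 mol
n/ν for J = 117.2/3 = 39.07
n/ν for R = 26.01/1 = 26.01
n/ν for T = 122.7/3 = 40.90
Smallest n/ν is R → limiting reagent.
n(L) = (1/1) × 26.01 = 26.01 mol

26.0 mol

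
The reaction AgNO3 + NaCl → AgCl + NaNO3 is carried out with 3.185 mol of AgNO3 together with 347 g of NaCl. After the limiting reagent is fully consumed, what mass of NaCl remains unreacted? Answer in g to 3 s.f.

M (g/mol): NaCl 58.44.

n(AgNO3) = 3.185 mol
n(NaCl) = 347.0 / 58.44 = 5.938 mol
n/ν → AgNO3: 3.185, NaCl: 5.938; AgNO3 is limiting.
NaCl consumed = (1/1) × 3.185 = 3.185 mol
NaCl remaining = 5.938 − 3.185 = 2.753 mol
mass = 2.753 × 58.44 = 160.9 g

161 g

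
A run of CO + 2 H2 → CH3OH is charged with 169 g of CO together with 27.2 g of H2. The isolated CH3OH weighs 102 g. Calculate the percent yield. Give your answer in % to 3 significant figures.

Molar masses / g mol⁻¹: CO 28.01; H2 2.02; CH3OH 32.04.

n(CO) = 169.0 / 28.01 = 6.034 mol
n(H2) = 27.20 / 2.02 = 13.47 mol
n/ν for CO = 6.034/1 = 6.034
n/ν for H2 = 13.47/2 = 6.735
Smallest n/ν is CO → limiting reagent.
theoretical n(CH3OH) = (1/1) × 6.034 = 6.034 mol → 193.3 g
% yield = 102 / 193.3 × 100 = 52.77 %

52.8 %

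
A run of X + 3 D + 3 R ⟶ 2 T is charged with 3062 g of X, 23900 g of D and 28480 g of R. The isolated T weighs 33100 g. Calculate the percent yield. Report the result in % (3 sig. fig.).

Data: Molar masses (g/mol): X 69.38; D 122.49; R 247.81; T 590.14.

73.2 %

n(X) = 3062 / 69.38 = 44.13 mol
n(D) = 23900 / 122.49 = 195.1 mol
n(R) = 28480 / 247.81 = 114.9 mol
n/ν for X = 44.13/1 = 44.13
n/ν for D = 195.1/3 = 65.03
n/ν for R = 114.9/3 = 38.30
Smallest n/ν is R → limiting reagent.
theoretical n(T) = (2/3) × 114.9 = 76.60 mol → 45200 g
% yield = 33100 / 45200 × 100 = 73.23 %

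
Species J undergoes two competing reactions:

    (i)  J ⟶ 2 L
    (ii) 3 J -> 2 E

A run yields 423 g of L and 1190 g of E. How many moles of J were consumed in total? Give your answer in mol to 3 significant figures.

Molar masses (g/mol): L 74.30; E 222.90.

10.9 mol

n(L) = 423 / 74.30 = 5.693 mol
n(E) = 1190 / 222.90 = 5.339 mol
n(J) via (i) = (1/2)×5.693 = 2.847 mol
n(J) via (ii) = (3/2)×5.339 = 8.009 mol
total n(J) = 2.847 + 8.009 = 10.86 mol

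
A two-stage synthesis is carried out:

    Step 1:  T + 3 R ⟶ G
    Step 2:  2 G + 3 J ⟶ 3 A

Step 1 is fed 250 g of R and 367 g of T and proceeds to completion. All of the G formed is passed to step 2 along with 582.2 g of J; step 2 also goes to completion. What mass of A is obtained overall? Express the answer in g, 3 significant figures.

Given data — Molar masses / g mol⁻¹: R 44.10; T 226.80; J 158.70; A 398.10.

966 g

Step 1:
n(R) = 250.0 / 44.10 = 5.669 mol
n(T) = 367.0 / 226.80 = 1.618 mol
n/ν for R = 5.669/3 = 1.890
n/ν for T = 1.618/1 = 1.618
Smallest n/ν is T → limiting reagent.
n(G) produced = (1/1) × 1.618 = 1.618 mol
Step 2:
n(G) available = 1.618 mol
n(J) = 582.2 / 158.70 = 3.669 mol
n/ν for G = 1.618/2 = 0.8090
n/ν for J = 3.669/3 = 1.223
Smallest n/ν is G → limiting reagent.
n(A) = (3/2) × 1.618 = 2.427 mol
mass = 2.427 × 398.10 = 966.2 g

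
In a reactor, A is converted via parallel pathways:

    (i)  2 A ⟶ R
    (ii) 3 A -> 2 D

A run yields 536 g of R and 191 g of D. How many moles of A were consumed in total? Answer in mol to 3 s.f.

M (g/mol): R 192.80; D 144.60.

7.54 mol

n(R) = 536 / 192.80 = 2.780 mol
n(D) = 191 / 144.60 = 1.321 mol
n(A) via (i) = (2/1)×2.780 = 5.560 mol
n(A) via (ii) = (3/2)×1.321 = 1.982 mol
total n(A) = 5.560 + 1.982 = 7.542 mol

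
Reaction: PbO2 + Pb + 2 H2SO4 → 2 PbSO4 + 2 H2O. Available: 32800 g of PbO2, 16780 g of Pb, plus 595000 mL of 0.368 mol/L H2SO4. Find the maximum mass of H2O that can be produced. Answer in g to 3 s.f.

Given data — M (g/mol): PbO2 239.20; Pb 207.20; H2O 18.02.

n(PbO2) = 32800 / 239.20 = 137.1 mol
n(Pb) = 16780 / 207.20 = 80.98 mol
n(H2SO4) = 0.368 × 595000/1000 = 219.0 mol
n/ν → PbO2: 137.1, Pb: 80.98, H2SO4: 109.5; Pb is limiting.
n(H2O) = (2/1) × 80.98 = 162.0 mol
mass = 162.0 × 18.02 = 2919 g

2920 g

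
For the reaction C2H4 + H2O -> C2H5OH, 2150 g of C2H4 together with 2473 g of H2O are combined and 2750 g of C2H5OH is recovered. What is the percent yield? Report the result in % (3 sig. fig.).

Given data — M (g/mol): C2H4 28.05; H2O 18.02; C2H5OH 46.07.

n(C2H4) = 2150 / 28.05 = 76.65 mol
n(H2O) = 2473 / 18.02 = 137.2 mol
n/ν → C2H4: 76.65, H2O: 137.2; C2H4 is limiting.
theoretical n(C2H5OH) = (1/1) × 76.65 = 76.65 mol → 3531 g
% yield = 2750 / 3531 × 100 = 77.88 %

77.9 %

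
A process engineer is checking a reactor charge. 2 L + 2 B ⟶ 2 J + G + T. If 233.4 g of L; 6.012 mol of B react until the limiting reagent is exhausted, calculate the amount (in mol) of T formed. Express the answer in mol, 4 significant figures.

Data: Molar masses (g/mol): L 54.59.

n(L) = 233.4 / 54.59 = 4.276 mol
n(B) = 6.012 mol
n/ν for L = 4.276/2 = 2.138
n/ν for B = 6.012/2 = 3.006
Smallest n/ν is L → limiting reagent.
n(T) = (1/2) × 4.276 = 2.138 mol

2.138 mol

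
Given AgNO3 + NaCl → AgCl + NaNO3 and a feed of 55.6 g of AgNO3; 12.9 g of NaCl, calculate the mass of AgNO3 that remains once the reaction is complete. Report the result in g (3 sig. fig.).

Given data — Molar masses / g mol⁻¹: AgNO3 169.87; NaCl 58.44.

n(AgNO3) = 55.60 / 169.87 = 0.3273 mol
n(NaCl) = 12.90 / 58.44 = 0.2207 mol
n/ν for AgNO3 = 0.3273/1 = 0.3273
n/ν for NaCl = 0.2207/1 = 0.2207
Smallest n/ν is NaCl → limiting reagent.
AgNO3 consumed = (1/1) × 0.2207 = 0.2207 mol
AgNO3 remaining = 0.3273 − 0.2207 = 0.1066 mol
mass = 0.1066 × 169.87 = 18.11 g

18.1 g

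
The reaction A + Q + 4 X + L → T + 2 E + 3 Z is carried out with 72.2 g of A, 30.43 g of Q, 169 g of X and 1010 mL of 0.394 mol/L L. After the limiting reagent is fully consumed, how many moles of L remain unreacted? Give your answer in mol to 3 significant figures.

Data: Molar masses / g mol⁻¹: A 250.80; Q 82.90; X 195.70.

n(A) = 72.20 / 250.80 = 0.2879 mol
n(Q) = 30.43 / 82.90 = 0.3671 mol
n(X) = 169.0 / 195.70 = 0.8636 mol
n(L) = 0.394 × 1010/1000 = 0.3979 mol
n/ν for A = 0.2879/1 = 0.2879
n/ν for Q = 0.3671/1 = 0.3671
n/ν for X = 0.8636/4 = 0.2159
n/ν for L = 0.3979/1 = 0.3979
Smallest n/ν is X → limiting reagent.
L consumed = (1/4) × 0.8636 = 0.2159 mol
L remaining = 0.3979 − 0.2159 = 0.1820 mol

0.182 mol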